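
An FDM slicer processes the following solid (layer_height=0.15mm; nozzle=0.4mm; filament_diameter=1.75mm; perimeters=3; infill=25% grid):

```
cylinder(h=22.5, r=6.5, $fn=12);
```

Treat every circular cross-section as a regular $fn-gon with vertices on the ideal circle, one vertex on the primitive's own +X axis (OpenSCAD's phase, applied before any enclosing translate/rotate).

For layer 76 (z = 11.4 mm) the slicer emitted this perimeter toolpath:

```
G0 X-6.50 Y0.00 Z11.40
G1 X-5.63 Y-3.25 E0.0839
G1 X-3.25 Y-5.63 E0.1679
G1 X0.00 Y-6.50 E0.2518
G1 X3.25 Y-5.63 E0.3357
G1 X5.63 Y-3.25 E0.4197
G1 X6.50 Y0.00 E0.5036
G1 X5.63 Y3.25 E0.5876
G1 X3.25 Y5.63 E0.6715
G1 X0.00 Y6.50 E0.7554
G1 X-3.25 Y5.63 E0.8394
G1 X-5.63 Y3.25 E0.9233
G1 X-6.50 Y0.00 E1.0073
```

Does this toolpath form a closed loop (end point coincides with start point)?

Start point (G0): (-6.50, 0.00). End point (last G1): the path returns to the start — closed.

yes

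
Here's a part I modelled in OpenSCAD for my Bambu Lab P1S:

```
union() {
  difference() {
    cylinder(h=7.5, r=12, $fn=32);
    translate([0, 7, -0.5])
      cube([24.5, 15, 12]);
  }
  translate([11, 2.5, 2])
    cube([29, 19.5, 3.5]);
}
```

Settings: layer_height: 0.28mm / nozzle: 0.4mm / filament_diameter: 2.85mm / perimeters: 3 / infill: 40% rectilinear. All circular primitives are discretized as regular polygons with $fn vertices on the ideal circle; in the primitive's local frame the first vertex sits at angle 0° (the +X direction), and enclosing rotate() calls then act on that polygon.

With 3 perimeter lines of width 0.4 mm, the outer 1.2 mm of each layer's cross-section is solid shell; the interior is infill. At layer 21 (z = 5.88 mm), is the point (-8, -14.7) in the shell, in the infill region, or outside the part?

outside

At z = 5.88 mm: the r=12 cylinder gives a regular 32-gon of circumradius 12 (constant along its height); the 24.5×15 cube at (0, 7) contributes its full rectangle; Taking the first minus the rest: starting from the r=12 cylinder, the 24.5×15 cube at (0, 7) partially overlaps it — only the 33.69 mm² overlap (of its 367.50 mm²) is removed, clipping the outline — 1 connected region; the cube at (11, 2.5) is not intersected at this z (z outside [2, 5.5]); Merging all regions: only the result so far is present, so the union is just that shape — 1 connected region. Overall, the cross-section is a single solid region. The nearest boundary edge runs (-4.59, -11.09)→(-6.67, -9.98); distance from the point to it = 4.79 mm. The point is not inside any of the regions above, so it lies outside the cross-section (4.79 mm from the nearest boundary).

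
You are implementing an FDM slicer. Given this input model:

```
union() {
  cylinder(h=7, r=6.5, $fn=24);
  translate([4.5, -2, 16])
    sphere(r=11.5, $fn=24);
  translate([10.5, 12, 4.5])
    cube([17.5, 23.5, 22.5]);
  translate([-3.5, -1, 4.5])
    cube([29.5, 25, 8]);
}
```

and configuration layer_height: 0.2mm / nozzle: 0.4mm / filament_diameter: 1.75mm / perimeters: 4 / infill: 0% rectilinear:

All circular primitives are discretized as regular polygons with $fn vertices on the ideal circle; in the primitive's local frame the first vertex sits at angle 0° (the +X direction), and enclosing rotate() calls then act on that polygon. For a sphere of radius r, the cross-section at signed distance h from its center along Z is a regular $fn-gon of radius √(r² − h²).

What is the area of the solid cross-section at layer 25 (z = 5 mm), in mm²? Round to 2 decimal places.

1037.70 mm²

At z = 5 mm: the r=6.5 cylinder gives a regular 24-gon of circumradius 6.5 (constant along its height) (area = (24/2)·6.500²·sin(360°/24) = 131.22 mm²); the r=11.5 sphere at (4.5, -2) contributes a regular 24-gon of circumradius √(11.5²−11²) = 3.354 (area = (24/2)·3.354²·sin(360°/24) = 34.94 mm²); the 17.5×23.5 cube at (10.5, 12) contributes its full rectangle (area 411.25 mm²); the cube at (-3.5, -1) is present — its section is the full 29.5×25 rectangle (area 737.50 mm²); Taking the union: the regions partially overlap — summed areas 1314.91 mm² minus the doubly-counted overlap 277.22 mm² gives 1037.70 mm² — area = 1037.70 mm². Overall, the cross-section is a single solid region. Net area = 1037.70 mm².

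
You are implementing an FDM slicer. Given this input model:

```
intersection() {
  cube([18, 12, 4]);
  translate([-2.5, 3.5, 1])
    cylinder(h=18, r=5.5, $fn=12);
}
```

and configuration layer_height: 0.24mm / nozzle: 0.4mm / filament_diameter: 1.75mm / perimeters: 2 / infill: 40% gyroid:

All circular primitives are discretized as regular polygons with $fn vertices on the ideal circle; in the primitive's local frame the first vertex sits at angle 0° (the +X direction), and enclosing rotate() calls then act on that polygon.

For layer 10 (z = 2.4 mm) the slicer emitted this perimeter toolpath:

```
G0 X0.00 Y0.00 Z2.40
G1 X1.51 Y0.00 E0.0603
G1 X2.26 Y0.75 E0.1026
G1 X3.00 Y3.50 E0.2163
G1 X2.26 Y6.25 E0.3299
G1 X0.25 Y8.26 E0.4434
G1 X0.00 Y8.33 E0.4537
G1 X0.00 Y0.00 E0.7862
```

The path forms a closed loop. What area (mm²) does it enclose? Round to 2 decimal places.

18.41 mm²

Apply the shoelace formula to the sequence of (X, Y) vertices; enclosed area = 18.41 mm².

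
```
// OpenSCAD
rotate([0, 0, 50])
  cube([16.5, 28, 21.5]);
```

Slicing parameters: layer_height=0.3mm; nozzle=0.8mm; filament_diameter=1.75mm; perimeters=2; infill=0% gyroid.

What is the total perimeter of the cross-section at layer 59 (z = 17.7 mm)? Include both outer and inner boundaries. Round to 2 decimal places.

89.00 mm

At z = 17.7 mm: the cube is present — its section is the full 16.5×28 rectangle (perimeter 89.00 mm); (whole slice rotated 50° about Z — lengths, areas and connectivity unchanged). Overall, the cross-section is a single solid region. Total boundary length (outer) = 89.00 mm.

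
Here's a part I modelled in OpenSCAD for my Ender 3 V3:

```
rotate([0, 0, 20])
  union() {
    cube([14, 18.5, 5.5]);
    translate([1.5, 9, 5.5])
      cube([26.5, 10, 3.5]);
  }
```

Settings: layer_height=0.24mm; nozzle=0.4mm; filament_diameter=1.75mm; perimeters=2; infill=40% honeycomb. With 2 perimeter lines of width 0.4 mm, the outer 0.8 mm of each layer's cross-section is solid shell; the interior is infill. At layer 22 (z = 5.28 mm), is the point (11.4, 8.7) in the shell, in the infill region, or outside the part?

shell

At z = 5.28 mm: the cube is present — its section is the full 14×18.5 rectangle; the cube at (1.5, 9) is not intersected at this z (z outside [5.5, 9]); Merging all regions: only the 14×18.5 cube is present, so the union is just that shape — 1 connected region; (whole slice rotated 20° about Z — lengths, areas and connectivity unchanged). Overall, the cross-section is a single solid region. Undo the 20° rotation: the query point maps to (13.688, 4.276) in the un-rotated model frame. The nearest boundary edge runs (14.00, 0.00)→(14.00, 18.50); distance from the point to it = 0.31 mm. The point is inside the cross-section, 0.31 mm from the nearest boundary — within the 0.8 mm shell band (2 × 0.4).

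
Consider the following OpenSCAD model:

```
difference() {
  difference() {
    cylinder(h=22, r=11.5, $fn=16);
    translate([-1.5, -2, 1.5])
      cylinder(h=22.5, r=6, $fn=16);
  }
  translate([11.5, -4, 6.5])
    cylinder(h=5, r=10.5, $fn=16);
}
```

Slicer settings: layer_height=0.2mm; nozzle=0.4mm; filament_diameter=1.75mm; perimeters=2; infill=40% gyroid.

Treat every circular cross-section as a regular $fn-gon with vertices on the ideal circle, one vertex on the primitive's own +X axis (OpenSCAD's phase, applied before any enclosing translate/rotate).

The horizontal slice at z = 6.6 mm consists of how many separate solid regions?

At z = 6.6 mm: the r=11.5 cylinder contributes a regular 16-gon of circumradius 11.5; the r=6 cylinder at (-1.5, -2) contributes a regular 16-gon of circumradius 6; Taking the first minus the rest: starting from the r=11.5 cylinder, the r=6 cylinder at (-1.5, -2) lies wholly inside it (removes its full 110.21 mm² and its 37.46 mm outline becomes a hole wall) — 1 connected region with 1 hole; the r=10.5 cylinder at (11.5, -4) contributes a regular 16-gon of circumradius 10.5; Taking the first minus the rest: starting from the result so far, the r=10.5 cylinder at (11.5, -4) partially overlaps it — only the 100.97 mm² overlap (of its 337.53 mm²) is removed, clipping the outline — 1 connected region. The result has 1 disconnected region.

1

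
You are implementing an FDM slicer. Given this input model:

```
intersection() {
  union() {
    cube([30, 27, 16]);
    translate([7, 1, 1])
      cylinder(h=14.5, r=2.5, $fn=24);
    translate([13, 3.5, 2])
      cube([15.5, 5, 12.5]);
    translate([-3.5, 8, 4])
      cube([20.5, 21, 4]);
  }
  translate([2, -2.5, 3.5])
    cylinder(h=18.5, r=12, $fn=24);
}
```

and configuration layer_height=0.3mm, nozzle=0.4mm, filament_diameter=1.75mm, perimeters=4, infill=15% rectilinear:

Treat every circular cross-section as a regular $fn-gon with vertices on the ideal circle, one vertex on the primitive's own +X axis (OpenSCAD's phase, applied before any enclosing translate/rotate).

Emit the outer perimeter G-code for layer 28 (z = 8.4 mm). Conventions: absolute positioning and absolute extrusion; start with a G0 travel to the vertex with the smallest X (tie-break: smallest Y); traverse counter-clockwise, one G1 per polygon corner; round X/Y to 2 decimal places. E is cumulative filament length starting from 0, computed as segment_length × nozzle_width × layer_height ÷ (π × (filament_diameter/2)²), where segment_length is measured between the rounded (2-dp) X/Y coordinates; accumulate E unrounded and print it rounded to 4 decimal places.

G0 X0.00 Y0.00 Z8.40
G1 X4.73 Y0.00 E0.2360
G1 X4.83 Y-0.25 E0.2494
G1 X5.23 Y-0.77 E0.2821
G1 X5.75 Y-1.17 E0.3149
G1 X6.35 Y-1.41 E0.3471
G1 X7.00 Y-1.50 E0.3799
G1 X7.65 Y-1.41 E0.4126
G1 X8.25 Y-1.17 E0.4448
G1 X8.77 Y-0.77 E0.4776
G1 X9.17 Y-0.25 E0.5103
G1 X9.27 Y0.00 E0.5237
G1 X13.67 Y0.00 E0.7432
G1 X13.59 Y0.61 E0.7739
G1 X12.39 Y3.50 E0.9301
G1 X10.49 Y5.99 E1.0863
G1 X8.00 Y7.89 E1.2426
G1 X5.11 Y9.09 E1.3987
G1 X2.00 Y9.50 E1.5552
G1 X0.00 Y9.24 E1.6558
G1 X0.00 Y0.00 E2.1168

At z = 8.4 mm: the cube is present — its section is the full 30×27 rectangle; the r=2.5 cylinder at (7, 1) contributes a regular 24-gon of circumradius 2.5; the cube at (13, 3.5) is present — its section is the full 15.5×5 rectangle; the cube at (-3.5, 8) is not intersected at this z (z outside [4, 8]); Merging all regions: the regions partially overlap (shared area 92.04 mm²), so overlapping operands fuse into one piece — 1 connected region; the r=12 cylinder at (2, -2.5) contributes a regular 24-gon of circumradius 12; Taking the intersection: the r=12 cylinder at (2, -2.5) partially overlaps the result so far; clipping to the common part keeps 105.83 mm² — 1 connected region. The outline is a single polygon with 20 vertices. Extrusion per mm of travel: 0.4 × 0.3 / (π × 0.875²) = 0.049890. Accumulating E over each segment gives final E = 2.1168.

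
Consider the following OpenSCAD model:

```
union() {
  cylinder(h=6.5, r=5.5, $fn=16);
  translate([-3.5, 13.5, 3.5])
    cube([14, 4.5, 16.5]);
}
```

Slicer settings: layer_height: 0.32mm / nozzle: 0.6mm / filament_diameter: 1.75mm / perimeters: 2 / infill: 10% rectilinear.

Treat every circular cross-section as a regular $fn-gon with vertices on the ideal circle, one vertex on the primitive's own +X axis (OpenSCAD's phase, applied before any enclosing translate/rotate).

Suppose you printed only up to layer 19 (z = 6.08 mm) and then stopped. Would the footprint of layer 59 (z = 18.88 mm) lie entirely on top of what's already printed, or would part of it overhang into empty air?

Compare the two slices. At z = 6.08: the r=5.5 cylinder gives a regular 16-gon of circumradius 5.5 (constant along its height) (area = (16/2)·5.500²·sin(360°/16) = 92.61 mm²); the 14×4.5 cube at (-3.5, 13.5) contributes its full rectangle (area 63.00 mm²); Combining (union): the 2 present regions are separate (no shared area or edge), so areas and boundary lengths simply add and each stays a separate island — area = 155.61 mm². At z = 18.88: the cylinder is absent (z outside [0, 6.5]); the cube at (-3.5, 13.5) (footprint 14×4.5) is included at this height (area 63.00 mm²); Combining (union): only the 14×4.5 cube at (-3.5, 13.5) is present, so the union is just that shape — area = 63.00 mm². Checking containment: the cross-section at z = 18.88 is a subset of the cross-section at z = 6.08.

entirely on top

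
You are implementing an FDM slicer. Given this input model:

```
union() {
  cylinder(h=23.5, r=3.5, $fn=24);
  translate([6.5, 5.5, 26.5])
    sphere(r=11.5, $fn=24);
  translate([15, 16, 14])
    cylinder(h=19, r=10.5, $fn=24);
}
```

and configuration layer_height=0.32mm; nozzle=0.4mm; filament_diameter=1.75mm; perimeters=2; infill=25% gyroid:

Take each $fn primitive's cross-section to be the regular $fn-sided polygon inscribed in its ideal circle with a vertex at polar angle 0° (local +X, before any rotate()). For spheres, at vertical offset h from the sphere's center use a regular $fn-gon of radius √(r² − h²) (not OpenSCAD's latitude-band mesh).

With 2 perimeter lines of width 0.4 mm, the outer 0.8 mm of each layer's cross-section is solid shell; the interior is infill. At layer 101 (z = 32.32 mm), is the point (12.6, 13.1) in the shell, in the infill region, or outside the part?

At z = 32.32 mm: the cylinder is not intersected at this z (z outside [0, 23.5]); the sphere at (6.5, 5.5): section is a regular 24-gon, circumradius = √(r²−h²) = √(11.5²−5.82²) = 9.919; the r=10.5 cylinder at (15, 16) contributes a regular 24-gon of circumradius 10.5; Taking the union: the regions partially overlap (shared area 71.23 mm²), so overlapping operands fuse into one piece — 1 connected region. Overall, the cross-section is a single solid region. The nearest boundary edge runs (3.93, 15.08)→(4.61, 15.17); distance from the point to it = 8.25 mm. The point is inside the cross-section and 8.25 mm from the nearest boundary — more than the 0.8 mm shell width (2 × 0.4), so it's in the infill interior.

infill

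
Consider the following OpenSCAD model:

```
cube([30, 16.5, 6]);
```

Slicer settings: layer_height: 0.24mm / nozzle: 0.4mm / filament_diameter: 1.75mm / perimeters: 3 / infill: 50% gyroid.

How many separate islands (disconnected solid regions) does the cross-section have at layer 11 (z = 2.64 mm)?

At z = 2.64 mm: the cube (footprint 30×16.5) is included at this height. Overall, the cross-section is a single solid region. Island count = 1.

1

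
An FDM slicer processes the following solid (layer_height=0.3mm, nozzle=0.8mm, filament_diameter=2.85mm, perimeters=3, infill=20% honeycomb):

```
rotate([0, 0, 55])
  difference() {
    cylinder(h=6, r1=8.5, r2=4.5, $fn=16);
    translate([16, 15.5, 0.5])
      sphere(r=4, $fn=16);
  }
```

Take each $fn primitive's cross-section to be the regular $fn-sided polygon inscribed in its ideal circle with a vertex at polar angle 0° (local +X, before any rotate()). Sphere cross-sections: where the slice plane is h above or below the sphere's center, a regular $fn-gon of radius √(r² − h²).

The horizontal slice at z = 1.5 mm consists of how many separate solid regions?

At z = 1.5 mm: the cone (r1=8.5→r2=4.5) has section circumradius 7.500 here — a regular 16-gon; the r=4 sphere at (16, 15.5) contributes a regular 16-gon of circumradius √(4²−1²) = 3.873; Subtracting the remaining from the first: starting from the cone, the r=4 sphere at (16, 15.5) misses the remaining region (no effect) — 1 connected region; (whole slice rotated 55° about Z — lengths, areas and connectivity unchanged). The result has 1 disconnected region.

1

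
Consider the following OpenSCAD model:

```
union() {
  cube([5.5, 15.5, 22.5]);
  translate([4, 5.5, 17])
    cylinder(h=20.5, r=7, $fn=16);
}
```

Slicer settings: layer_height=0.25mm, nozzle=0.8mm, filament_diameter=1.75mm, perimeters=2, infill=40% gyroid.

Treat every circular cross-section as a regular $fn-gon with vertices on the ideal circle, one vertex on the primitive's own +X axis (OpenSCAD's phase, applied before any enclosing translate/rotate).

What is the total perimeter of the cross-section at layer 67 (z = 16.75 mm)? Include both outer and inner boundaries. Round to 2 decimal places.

At z = 16.75 mm: the cube (footprint 5.5×15.5) is included at this height (perimeter 42.00 mm); the cylinder at (4, 5.5) is not intersected at this z (z outside [17, 37.5]); Combining (union): only the 5.5×15.5 cube is present, so the union is just that shape — boundary = 42.00 mm. Overall, the cross-section is a single solid region. Total boundary length (outer) = 42.00 mm.

42.00 mm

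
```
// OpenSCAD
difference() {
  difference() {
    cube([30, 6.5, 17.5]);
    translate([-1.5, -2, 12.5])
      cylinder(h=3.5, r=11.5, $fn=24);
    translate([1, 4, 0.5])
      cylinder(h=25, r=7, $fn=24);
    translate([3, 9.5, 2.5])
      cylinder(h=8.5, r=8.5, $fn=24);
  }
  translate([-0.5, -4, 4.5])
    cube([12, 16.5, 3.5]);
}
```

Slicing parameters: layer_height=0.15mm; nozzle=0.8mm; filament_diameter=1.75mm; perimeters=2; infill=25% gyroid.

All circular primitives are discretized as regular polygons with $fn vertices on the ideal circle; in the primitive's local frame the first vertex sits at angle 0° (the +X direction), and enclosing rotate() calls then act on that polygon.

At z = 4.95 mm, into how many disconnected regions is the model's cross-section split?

1

At z = 4.95 mm: the cube (footprint 30×6.5) is included at this height; the cylinder at (-1.5, -2) is not intersected at this z (z outside [12.5, 16]); the r=7 cylinder at (1, 4) contributes a regular 24-gon of circumradius 7; the r=8.5 cylinder at (3, 9.5) gives a regular 24-gon of circumradius 8.5 (constant along its height); Subtracting the remaining from the first: starting from the 30×6.5 cube, the r=7 cylinder at (1, 4) partially overlaps it — only the 49.75 mm² overlap (of its 152.19 mm²) is removed, clipping the outline; the r=8.5 cylinder at (3, 9.5) partially overlaps it — only the 7.23 mm² overlap (of its 224.40 mm²) is removed, clipping the outline — 1 connected region; the cube at (-0.5, -4) is present — its section is the full 12×16.5 rectangle; After the difference (first − rest): starting from that combined region, the 12×16.5 cube at (-0.5, -4) partially overlaps it — only the 17.77 mm² overlap (of its 198.00 mm²) is removed, clipping the outline — 1 connected region. The result has 1 disconnected region.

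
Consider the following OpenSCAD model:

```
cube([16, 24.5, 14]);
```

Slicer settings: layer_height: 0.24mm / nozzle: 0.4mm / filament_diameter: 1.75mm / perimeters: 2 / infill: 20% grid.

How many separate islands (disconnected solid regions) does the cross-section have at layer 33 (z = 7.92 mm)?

1

At z = 7.92 mm: the cube is present — its section is the full 16×24.5 rectangle. Overall, the cross-section is a single solid region. Island count = 1.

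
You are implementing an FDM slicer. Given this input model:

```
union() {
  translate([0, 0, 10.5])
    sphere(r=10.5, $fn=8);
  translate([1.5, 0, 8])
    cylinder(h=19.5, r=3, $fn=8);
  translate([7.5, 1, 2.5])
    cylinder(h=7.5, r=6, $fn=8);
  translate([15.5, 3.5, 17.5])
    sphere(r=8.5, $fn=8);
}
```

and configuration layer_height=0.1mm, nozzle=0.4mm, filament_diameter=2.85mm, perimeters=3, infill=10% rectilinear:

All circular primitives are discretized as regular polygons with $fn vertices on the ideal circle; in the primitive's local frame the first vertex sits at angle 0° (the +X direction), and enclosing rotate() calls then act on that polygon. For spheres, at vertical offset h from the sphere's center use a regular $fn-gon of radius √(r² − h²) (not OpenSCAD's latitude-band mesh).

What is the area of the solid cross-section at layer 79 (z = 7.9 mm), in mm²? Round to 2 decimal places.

326.96 mm²

At z = 7.9 mm: the sphere: section is a regular 8-gon, circumradius = √(r²−h²) = √(10.5²−2.6²) = 10.173 (area = (8/2)·10.173²·sin(360°/8) = 292.71 mm²); the cylinder at (1.5, 0) does not reach this height (z outside [8, 27.5]); the cylinder at (7.5, 1): section is a regular 8-gon, circumradius r=6 (area = (8/2)·6.000²·sin(360°/8) = 101.82 mm²); the sphere at (15.5, 3.5) is absent (|z−center|=9.600 > r=8.5); Merging all regions: the regions partially overlap — summed areas 394.54 mm² minus the doubly-counted overlap 67.58 mm² gives 326.96 mm² — area = 326.96 mm². Overall, the cross-section is a single solid region. Net area = 326.96 mm².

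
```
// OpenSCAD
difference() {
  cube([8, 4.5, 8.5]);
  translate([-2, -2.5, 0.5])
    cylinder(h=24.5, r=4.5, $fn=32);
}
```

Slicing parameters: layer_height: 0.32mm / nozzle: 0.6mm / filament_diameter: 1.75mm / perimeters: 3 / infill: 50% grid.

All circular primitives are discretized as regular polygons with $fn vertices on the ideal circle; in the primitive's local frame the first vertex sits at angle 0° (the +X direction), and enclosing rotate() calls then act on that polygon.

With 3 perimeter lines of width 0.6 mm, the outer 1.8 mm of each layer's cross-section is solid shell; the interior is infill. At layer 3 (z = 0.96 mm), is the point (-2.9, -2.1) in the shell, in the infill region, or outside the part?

At z = 0.96 mm: the cube (footprint 8×4.5) is included at this height; the r=4.5 cylinder at (-2, -2.5) gives a regular 32-gon of circumradius 4.5 (constant along its height); Taking the first minus the rest: starting from the 8×4.5 cube, the r=4.5 cylinder at (-2, -2.5) partially overlaps it — only the 1.53 mm² overlap (of its 63.21 mm²) is removed, clipping the outline — 1 connected region. Overall, the cross-section is a single solid region. The nearest boundary edge runs (0.50, 1.24)→(0.00, 1.51); distance from the point to it = 4.63 mm. The point is not inside any of the regions above, so it lies outside the cross-section (4.63 mm from the nearest boundary).

outside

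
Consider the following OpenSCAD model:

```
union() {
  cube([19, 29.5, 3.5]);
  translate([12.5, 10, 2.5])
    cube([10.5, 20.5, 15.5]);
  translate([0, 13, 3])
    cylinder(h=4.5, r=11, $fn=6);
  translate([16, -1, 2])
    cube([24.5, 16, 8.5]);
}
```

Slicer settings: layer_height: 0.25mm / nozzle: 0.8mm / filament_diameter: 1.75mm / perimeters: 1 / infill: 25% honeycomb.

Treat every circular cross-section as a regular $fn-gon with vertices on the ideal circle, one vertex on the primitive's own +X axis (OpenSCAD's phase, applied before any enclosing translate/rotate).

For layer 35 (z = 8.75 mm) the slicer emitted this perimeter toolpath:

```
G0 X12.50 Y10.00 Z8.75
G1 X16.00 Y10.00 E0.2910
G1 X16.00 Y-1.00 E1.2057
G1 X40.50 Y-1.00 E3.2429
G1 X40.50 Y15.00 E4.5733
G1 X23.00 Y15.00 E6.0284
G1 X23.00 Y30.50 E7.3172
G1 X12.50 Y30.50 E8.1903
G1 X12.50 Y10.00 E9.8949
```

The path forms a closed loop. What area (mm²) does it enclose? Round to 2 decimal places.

572.25 mm²

Apply the shoelace formula to the sequence of (X, Y) vertices; enclosed area = 572.25 mm².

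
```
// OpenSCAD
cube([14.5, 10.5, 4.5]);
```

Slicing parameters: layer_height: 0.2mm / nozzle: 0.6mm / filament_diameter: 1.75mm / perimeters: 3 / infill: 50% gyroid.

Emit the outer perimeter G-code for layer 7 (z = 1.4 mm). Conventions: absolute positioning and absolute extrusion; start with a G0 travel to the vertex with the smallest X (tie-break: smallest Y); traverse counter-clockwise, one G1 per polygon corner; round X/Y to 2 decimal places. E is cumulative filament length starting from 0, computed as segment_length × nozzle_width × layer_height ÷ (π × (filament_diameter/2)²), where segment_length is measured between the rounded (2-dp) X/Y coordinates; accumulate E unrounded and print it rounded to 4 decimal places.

At z = 1.4 mm: the cube (footprint 14.5×10.5) is included at this height. The outline is a single polygon with 4 vertices. Extrusion per mm of travel: 0.6 × 0.2 / (π × 0.875²) = 0.049890. Accumulating E over each segment gives final E = 2.4945.

G0 X0.00 Y0.00 Z1.40
G1 X14.50 Y0.00 E0.7234
G1 X14.50 Y10.50 E1.2473
G1 X0.00 Y10.50 E1.9707
G1 X0.00 Y0.00 E2.4945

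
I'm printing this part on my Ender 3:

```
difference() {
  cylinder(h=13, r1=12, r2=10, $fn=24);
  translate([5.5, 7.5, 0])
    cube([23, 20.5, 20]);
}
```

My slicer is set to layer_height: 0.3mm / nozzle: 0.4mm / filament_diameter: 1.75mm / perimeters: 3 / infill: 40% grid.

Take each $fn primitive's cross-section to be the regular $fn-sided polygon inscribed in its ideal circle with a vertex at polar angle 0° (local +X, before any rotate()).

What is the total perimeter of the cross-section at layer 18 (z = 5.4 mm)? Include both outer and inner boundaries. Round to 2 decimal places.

At z = 5.4 mm: the cone (r1=12→r2=10) has section circumradius 11.169 here — a regular 24-gon (perimeter = 2·24·11.169·sin(180°/24) = 69.98 mm); the cube at (5.5, 7.5) is present — its section is the full 23×20.5 rectangle (perimeter 87.00 mm); After the difference (first − rest): starting from the cone, the 23×20.5 cube at (5.5, 7.5) partially overlaps it — only the 3.22 mm² overlap (of its 471.50 mm²) is removed, clipping the outline — boundary = 71.38 mm. Overall, the cross-section is a single solid region. Total boundary length (outer) = 71.38 mm.

71.38 mm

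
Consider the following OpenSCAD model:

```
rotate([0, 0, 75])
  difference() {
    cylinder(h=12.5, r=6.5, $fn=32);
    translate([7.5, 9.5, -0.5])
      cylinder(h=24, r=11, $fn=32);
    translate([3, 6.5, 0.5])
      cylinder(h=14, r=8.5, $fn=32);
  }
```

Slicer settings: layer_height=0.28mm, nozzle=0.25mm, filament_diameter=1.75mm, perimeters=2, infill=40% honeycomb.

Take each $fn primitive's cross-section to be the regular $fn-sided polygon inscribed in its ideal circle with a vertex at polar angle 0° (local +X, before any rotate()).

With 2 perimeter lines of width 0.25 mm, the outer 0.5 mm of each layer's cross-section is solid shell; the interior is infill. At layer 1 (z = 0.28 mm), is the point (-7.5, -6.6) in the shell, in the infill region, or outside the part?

outside

At z = 0.28 mm: the cylinder: section is a regular 32-gon, circumradius r=6.5; the cylinder at (7.5, 9.5): section is a regular 32-gon, circumradius r=11; the cylinder at (3, 6.5) does not reach this height (z outside [0.5, 14.5]); Taking the first minus the rest: starting from the r=6.5 cylinder, the r=11 cylinder at (7.5, 9.5) partially overlaps it — only the 43.89 mm² overlap (of its 377.69 mm²) is removed, clipping the outline — 1 connected region; (rotated 75° about Z; rotation is an isometry so areas/perimeters/island counts are preserved). Overall, the cross-section is a single solid region. Undo the 75° rotation: the query point maps to (-8.316, 5.536) in the un-rotated model frame. The nearest boundary edge runs (-6.01, 2.49)→(-5.40, 3.61); distance from the point to it = 3.49 mm. The point is not inside any of the regions above, so it lies outside the cross-section (3.49 mm from the nearest boundary).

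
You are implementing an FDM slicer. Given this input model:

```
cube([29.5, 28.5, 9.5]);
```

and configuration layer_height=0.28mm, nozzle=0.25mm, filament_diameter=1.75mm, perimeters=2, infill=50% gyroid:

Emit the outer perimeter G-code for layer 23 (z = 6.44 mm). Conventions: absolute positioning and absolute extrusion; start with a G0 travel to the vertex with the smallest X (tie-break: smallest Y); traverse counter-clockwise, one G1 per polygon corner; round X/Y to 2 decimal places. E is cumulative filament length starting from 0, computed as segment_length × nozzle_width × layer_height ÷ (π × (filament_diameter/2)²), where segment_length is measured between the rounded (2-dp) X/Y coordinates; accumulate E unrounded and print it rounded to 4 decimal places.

G0 X0.00 Y0.00 Z6.44
G1 X29.50 Y0.00 E0.8585
G1 X29.50 Y28.50 E1.6880
G1 X0.00 Y28.50 E2.5465
G1 X0.00 Y0.00 E3.3759

At z = 6.44 mm: the 29.5×28.5 cube contributes its full rectangle. The outline is a single polygon with 4 vertices. Extrusion per mm of travel: 0.25 × 0.28 / (π × 0.875²) = 0.029103. Accumulating E over each segment gives final E = 3.3759.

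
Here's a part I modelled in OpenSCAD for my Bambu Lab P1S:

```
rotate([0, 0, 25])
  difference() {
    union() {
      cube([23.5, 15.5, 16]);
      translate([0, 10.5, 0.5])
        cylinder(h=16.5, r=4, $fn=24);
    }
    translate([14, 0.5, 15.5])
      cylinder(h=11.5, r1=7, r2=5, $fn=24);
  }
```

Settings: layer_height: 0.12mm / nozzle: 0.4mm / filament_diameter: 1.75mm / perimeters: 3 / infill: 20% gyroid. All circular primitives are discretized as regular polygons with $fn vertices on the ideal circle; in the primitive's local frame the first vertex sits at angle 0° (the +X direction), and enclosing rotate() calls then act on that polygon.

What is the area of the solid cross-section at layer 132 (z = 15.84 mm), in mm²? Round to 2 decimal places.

At z = 15.84 mm: the cube is present — its section is the full 23.5×15.5 rectangle (area 364.25 mm²); the r=4 cylinder at (0, 10.5) contributes a regular 24-gon of circumradius 4 (area = (24/2)·4.000²·sin(360°/24) = 49.69 mm²); Taking the union: the regions partially overlap — summed areas 413.94 mm² minus the doubly-counted overlap 24.85 mm² gives 389.10 mm² — area = 389.10 mm²; the cone at (14, 0.5) (r1=7→r2=5) has section circumradius 6.941 here — a regular 24-gon (area = (24/2)·6.941²·sin(360°/24) = 149.63 mm²); Taking the first minus the rest: starting from the result so far (389.10 mm²), the cone at (14, 0.5) partially overlaps it — only the 81.72 mm² overlap (of its 149.63 mm²) is removed, clipping the outline — area = 307.38 mm²; (rotated 25° about Z; rotation is an isometry so areas/perimeters/island counts are preserved). Overall, the cross-section is a single solid region. Net area = 307.38 mm².

307.38 mm²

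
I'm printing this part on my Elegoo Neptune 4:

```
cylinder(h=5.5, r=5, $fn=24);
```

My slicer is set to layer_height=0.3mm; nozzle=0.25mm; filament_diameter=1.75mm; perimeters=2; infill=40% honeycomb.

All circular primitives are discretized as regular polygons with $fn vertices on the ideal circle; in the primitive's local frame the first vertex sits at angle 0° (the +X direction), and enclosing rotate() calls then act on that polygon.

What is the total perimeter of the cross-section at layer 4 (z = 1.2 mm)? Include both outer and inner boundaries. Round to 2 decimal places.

At z = 1.2 mm: the r=5 cylinder contributes a regular 24-gon of circumradius 5 (perimeter = 2·24·5.000·sin(180°/24) = 31.33 mm). Overall, the cross-section is a single solid region. Total boundary length (outer) = 31.33 mm.

31.33 mm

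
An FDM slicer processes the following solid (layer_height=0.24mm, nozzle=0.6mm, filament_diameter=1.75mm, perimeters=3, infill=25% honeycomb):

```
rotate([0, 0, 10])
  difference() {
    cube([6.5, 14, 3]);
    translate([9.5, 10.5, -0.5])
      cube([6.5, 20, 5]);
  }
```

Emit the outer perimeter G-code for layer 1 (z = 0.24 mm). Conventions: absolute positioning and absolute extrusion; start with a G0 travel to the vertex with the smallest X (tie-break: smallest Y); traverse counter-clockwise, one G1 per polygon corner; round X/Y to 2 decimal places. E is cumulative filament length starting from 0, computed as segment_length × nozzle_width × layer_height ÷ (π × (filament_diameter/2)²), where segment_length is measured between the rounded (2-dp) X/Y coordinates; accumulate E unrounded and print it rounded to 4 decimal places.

G0 X-2.43 Y13.79 Z0.24
G1 X0.00 Y0.00 E0.8383
G1 X6.40 Y1.13 E1.2274
G1 X3.97 Y14.92 E2.0657
G1 X-2.43 Y13.79 E2.4548

At z = 0.24 mm: the cube is present — its section is the full 6.5×14 rectangle; the cube at (9.5, 10.5) is present — its section is the full 6.5×20 rectangle; Taking the first minus the rest: starting from the 6.5×14 cube, the 6.5×20 cube at (9.5, 10.5) misses the remaining region (no effect) — 1 connected region; (whole slice rotated 10° about Z — lengths, areas and connectivity unchanged). The outline is a single polygon with 4 vertices. Extrusion per mm of travel: 0.6 × 0.24 / (π × 0.875²) = 0.059868. Accumulating E over each segment gives final E = 2.4548.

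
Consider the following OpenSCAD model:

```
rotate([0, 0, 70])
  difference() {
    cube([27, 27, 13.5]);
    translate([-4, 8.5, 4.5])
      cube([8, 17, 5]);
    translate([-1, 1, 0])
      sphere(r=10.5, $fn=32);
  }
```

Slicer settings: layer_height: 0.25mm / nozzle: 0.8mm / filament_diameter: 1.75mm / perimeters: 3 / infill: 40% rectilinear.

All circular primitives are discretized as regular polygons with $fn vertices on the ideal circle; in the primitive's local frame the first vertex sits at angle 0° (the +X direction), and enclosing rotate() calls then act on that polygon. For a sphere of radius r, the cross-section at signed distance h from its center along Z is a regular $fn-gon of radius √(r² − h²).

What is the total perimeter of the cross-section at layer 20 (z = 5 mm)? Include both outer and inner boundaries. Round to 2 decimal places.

At z = 5 mm: the 27×27 cube contributes its full rectangle (perimeter 108.00 mm); the 8×17 cube at (-4, 8.5) contributes its full rectangle (perimeter 50.00 mm); the r=10.5 sphere at (-1, 1) slices to a regular 32-gon of circumradius 9.233 (√(r²−h²) with h=5 from center) (perimeter = 2·32·9.233·sin(180°/32) = 57.92 mm); Subtracting the remaining from the first: starting from the 27×27 cube, the 8×17 cube at (-4, 8.5) partially overlaps it — only the 68.00 mm² overlap (of its 136.00 mm²) is removed, clipping the outline; the r=10.5 sphere at (-1, 1) partially overlaps it — only the 61.07 mm² overlap (of its 266.10 mm²) is removed, clipping the outline — boundary = 105.32 mm; (rotated 70° about Z; rotation is an isometry so areas/perimeters/island counts are preserved). Overall, the cross-section is a single solid region. Total boundary length (outer) = 105.32 mm.

105.32 mm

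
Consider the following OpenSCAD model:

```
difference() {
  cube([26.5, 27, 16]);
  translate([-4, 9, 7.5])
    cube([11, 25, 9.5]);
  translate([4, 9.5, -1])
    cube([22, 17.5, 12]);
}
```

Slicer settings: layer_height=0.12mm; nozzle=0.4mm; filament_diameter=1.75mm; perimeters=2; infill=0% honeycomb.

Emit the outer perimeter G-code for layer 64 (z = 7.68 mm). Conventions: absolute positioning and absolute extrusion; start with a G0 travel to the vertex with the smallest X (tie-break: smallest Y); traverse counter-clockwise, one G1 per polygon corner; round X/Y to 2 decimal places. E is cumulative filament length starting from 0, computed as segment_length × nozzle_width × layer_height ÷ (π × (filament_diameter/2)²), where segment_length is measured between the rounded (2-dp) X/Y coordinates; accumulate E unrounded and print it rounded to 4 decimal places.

G0 X0.00 Y0.00 Z7.68
G1 X26.50 Y0.00 E0.5288
G1 X26.50 Y27.00 E1.0677
G1 X26.00 Y27.00 E1.0776
G1 X26.00 Y9.50 E1.4269
G1 X7.00 Y9.50 E1.8060
G1 X7.00 Y9.00 E1.8160
G1 X0.00 Y9.00 E1.9557
G1 X0.00 Y0.00 E2.1353

At z = 7.68 mm: the 26.5×27 cube contributes its full rectangle; the 11×25 cube at (-4, 9) contributes its full rectangle; the 22×17.5 cube at (4, 9.5) contributes its full rectangle; Subtracting the remaining from the first: starting from the 26.5×27 cube, the 11×25 cube at (-4, 9) partially overlaps it — only the 126.00 mm² overlap (of its 275.00 mm²) is removed, clipping the outline; the 22×17.5 cube at (4, 9.5) partially overlaps it — only the 332.50 mm² overlap (of its 385.00 mm²) is removed, clipping the outline — 1 connected region. The outline is a single polygon with 8 vertices. Extrusion per mm of travel: 0.4 × 0.12 / (π × 0.875²) = 0.019956. Accumulating E over each segment gives final E = 2.1353.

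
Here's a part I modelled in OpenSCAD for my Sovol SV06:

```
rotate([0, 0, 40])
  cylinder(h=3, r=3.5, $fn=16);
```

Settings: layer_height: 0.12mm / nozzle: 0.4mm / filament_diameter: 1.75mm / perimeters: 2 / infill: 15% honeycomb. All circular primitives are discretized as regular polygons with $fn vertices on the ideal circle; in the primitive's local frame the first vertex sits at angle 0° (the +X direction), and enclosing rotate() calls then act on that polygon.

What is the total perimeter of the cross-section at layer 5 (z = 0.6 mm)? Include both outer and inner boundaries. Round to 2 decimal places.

At z = 0.6 mm: the r=3.5 cylinder contributes a regular 16-gon of circumradius 3.5 (perimeter = 2·16·3.500·sin(180°/16) = 21.85 mm); (whole slice rotated 40° about Z — lengths, areas and connectivity unchanged). Overall, the cross-section is a single solid region. Total boundary length (outer) = 21.85 mm.

21.85 mm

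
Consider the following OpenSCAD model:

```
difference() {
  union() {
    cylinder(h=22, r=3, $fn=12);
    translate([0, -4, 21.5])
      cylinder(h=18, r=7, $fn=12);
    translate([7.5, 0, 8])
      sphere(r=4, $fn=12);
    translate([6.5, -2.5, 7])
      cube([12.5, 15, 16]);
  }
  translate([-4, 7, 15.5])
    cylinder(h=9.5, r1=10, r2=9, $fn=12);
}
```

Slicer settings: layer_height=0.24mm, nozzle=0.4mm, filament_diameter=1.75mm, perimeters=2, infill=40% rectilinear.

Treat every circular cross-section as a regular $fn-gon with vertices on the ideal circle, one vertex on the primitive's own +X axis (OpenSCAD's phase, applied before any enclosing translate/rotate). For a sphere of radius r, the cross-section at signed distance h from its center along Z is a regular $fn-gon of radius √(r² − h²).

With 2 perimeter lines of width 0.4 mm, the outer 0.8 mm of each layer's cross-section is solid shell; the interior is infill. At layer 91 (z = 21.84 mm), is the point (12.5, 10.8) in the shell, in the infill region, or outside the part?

At z = 21.84 mm: the r=3 cylinder gives a regular 12-gon of circumradius 3 (constant along its height); the r=7 cylinder at (0, -4) contributes a regular 12-gon of circumradius 7; the sphere at (7.5, 0) is absent (|z−center|=13.840 > r=4); the 12.5×15 cube at (6.5, -2.5) contributes its full rectangle; Merging all regions: the regions partially overlap (shared area 27.02 mm²), so overlapping operands fuse into one piece — 1 connected region; the cone at (-4, 7) contributes a regular 12-gon of circumradius 9.333 (interpolated between r1=10 and r2=9 at t=0.667); After the difference (first − rest): starting from the result so far, the cone at (-4, 7) partially overlaps it — only the 31.21 mm² overlap (of its 261.29 mm²) is removed, clipping the outline — 1 connected region. Overall, the cross-section is a single solid region. The nearest boundary edge runs (6.50, 12.50)→(19.00, 12.50); distance from the point to it = 1.70 mm. The point is inside the cross-section and 1.70 mm from the nearest boundary — more than the 0.8 mm shell width (2 × 0.4), so it's in the infill interior.

infill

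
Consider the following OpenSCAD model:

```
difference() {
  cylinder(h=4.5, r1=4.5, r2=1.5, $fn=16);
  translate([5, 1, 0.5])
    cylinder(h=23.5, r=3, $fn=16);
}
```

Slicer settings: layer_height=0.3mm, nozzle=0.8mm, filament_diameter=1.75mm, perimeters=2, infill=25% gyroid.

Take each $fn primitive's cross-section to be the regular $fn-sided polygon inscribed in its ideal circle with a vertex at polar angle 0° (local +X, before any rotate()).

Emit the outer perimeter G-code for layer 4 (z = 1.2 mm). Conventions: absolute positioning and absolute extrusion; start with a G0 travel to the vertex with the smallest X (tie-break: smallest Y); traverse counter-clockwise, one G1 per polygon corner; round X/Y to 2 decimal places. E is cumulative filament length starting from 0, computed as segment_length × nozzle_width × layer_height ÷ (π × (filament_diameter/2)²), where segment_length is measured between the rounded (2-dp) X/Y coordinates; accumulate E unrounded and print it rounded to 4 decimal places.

G0 X-3.70 Y0.00 Z1.20
G1 X-3.42 Y-1.42 E0.1444
G1 X-2.62 Y-2.62 E0.2883
G1 X-1.42 Y-3.42 E0.4322
G1 X0.00 Y-3.70 E0.5766
G1 X1.42 Y-3.42 E0.7211
G1 X2.62 Y-2.62 E0.8650
G1 X3.39 Y-1.46 E1.0039
G1 X2.88 Y-1.12 E1.0650
G1 X2.23 Y-0.15 E1.1816
G1 X2.00 Y1.00 E1.2986
G1 X2.23 Y2.15 E1.4156
G1 X2.56 Y2.65 E1.4754
G1 X1.42 Y3.42 E1.6126
G1 X0.00 Y3.70 E1.7571
G1 X-1.42 Y3.42 E1.9015
G1 X-2.62 Y2.62 E2.0454
G1 X-3.42 Y1.42 E2.1893
G1 X-3.70 Y0.00 E2.3337

At z = 1.2 mm: the cone contributes a regular 16-gon of circumradius 3.700 (interpolated between r1=4.5 and r2=1.5 at t=0.267); the r=3 cylinder at (5, 1) contributes a regular 16-gon of circumradius 3; After the difference (first − rest): starting from the cone, the r=3 cylinder at (5, 1) partially overlaps it — only the 4.34 mm² overlap (of its 27.55 mm²) is removed, clipping the outline — 1 connected region. The outline is a single polygon with 18 vertices. Extrusion per mm of travel: 0.8 × 0.3 / (π × 0.875²) = 0.099780. Accumulating E over each segment gives final E = 2.3337.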